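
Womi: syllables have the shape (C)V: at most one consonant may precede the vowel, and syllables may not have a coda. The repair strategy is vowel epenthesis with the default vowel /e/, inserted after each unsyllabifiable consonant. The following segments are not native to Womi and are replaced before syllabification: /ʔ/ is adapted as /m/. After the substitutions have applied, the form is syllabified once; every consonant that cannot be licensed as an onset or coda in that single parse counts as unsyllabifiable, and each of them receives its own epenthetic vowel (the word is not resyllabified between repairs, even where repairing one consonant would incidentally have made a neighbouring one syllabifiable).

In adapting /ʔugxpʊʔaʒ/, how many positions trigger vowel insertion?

After substitution the input is /mugxpʊmaʒ/.
The unsyllabifiable consonants are /g/, /x/, /ʒ/; each receives one epenthetic vowel.

3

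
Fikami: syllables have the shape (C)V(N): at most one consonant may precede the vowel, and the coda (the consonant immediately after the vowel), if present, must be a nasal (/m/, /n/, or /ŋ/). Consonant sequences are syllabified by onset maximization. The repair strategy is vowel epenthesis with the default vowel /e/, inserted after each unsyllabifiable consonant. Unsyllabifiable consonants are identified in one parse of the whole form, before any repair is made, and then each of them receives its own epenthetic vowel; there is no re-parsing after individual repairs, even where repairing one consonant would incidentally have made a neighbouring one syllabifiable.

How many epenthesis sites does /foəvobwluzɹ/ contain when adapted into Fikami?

4

The unsyllabifiable consonants are /b/, /w/, /z/, /ɹ/; each receives one epenthetic vowel.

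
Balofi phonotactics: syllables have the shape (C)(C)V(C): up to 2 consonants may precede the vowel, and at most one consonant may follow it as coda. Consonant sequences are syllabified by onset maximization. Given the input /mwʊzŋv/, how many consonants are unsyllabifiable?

2

Syllabifying with onset maximization leaves /ŋ/, /v/ stranded (at most one coda consonant is licensed; onsets may contain at most 2 consonants).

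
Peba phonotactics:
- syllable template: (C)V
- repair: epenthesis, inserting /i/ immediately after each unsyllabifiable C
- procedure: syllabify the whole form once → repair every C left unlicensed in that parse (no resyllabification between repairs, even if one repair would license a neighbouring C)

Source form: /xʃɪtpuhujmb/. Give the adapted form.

The consonants /x/, /t/, /j/, /m/, /b/ cannot be parsed into a legal (C)V syllable (no codas are permitted; onsets are limited to one consonant).
Inserting the epenthetic vowel yields /x/ → /xi/, /t/ → /ti/, /j/ → /ji/, /m/ → /mi/, /b/ → /bi/.

xiʃɪtipuhujimibi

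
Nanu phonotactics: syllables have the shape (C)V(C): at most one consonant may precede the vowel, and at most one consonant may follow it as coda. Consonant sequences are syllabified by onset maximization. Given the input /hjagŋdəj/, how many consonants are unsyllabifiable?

Under (C)V(C), the unsyllabifiable consonants are /h/, /ŋ/ (at most one coda consonant is licensed; onsets are limited to one consonant).

2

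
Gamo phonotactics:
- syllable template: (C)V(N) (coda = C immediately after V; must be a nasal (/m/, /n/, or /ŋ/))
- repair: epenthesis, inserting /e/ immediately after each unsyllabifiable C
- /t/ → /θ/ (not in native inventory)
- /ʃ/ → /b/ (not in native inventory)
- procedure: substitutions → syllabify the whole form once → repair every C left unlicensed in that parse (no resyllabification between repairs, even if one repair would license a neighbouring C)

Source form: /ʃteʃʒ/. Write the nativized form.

beθebeʒe

Substitution: /ʃ/ → /b/, /t/ → /θ/, giving /bθebʒ/.
Syllabifying with onset maximization leaves /b/, /b/, /ʒ/ stranded (only a nasal (/m/, /n/, or /ŋ/) is licensed in coda position; onsets are limited to one consonant).
Inserting the epenthetic vowel yields /b/ → /be/, /b/ → /be/, /ʒ/ → /ʒe/.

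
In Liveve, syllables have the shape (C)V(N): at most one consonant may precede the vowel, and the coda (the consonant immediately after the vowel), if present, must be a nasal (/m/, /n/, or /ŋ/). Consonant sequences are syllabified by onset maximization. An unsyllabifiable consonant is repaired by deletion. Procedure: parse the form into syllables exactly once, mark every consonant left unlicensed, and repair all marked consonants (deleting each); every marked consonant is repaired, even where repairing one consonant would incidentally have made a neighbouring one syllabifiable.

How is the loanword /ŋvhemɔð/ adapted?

hemɔ

Syllabifying with onset maximization leaves /ŋ/, /v/, /ð/ stranded (only a nasal (/m/, /n/, or /ŋ/) is licensed in coda position; onsets are limited to one consonant).
Deleting the stranded consonants removes /ŋ/, /v/, /ð/.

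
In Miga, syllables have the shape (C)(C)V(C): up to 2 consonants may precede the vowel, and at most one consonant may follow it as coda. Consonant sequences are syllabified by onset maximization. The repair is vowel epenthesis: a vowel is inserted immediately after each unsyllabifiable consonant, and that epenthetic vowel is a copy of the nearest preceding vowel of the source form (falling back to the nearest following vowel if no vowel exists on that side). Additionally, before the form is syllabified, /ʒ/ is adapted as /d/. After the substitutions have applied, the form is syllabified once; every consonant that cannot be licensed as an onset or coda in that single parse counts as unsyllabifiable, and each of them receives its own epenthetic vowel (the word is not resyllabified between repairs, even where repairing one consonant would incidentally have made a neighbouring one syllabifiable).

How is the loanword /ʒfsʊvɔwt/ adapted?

dʊfsʊvɔwtɔ

Substitution: /ʒ/ → /d/, giving /dfsʊvɔwt/.
Under (C)(C)V(C), the unsyllabifiable consonants are /d/, /t/ (at most one coda consonant is licensed; onsets may contain at most 2 consonants).
Inserting the epenthetic vowel yields /d/ → /dʊ/, /t/ → /tɔ/.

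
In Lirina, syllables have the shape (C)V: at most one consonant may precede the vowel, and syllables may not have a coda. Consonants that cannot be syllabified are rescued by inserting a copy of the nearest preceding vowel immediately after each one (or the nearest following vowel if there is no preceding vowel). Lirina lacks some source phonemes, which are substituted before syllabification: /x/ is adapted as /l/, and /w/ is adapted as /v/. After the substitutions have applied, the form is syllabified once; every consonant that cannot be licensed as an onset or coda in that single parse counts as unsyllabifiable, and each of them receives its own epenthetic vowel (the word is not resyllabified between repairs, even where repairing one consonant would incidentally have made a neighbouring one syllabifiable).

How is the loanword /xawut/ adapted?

lavutu

Substitution: /x/ → /l/, /w/ → /v/, giving /lavut/.
Under (C)V, the unsyllabifiable consonants are /t/ (no codas are permitted; onsets are limited to one consonant).
Each unlicensed consonant becomes the onset of a new syllable: /t/ → /tu/.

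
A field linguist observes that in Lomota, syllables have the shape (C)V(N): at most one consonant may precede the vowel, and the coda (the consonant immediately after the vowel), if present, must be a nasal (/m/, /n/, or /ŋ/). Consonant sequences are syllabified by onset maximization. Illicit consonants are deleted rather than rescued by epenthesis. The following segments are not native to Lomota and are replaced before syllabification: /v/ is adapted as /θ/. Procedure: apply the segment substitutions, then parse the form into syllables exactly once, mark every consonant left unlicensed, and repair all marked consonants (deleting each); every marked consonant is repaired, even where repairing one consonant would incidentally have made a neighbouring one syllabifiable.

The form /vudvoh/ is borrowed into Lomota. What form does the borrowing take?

Substitution: /v/ → /θ/, giving /θudθoh/.
Under (C)V(N), the unsyllabifiable consonants are /d/, /h/ (only a nasal (/m/, /n/, or /ŋ/) is licensed in coda position; onsets are limited to one consonant).
Deleting the stranded consonants removes /d/, /h/.

θuθo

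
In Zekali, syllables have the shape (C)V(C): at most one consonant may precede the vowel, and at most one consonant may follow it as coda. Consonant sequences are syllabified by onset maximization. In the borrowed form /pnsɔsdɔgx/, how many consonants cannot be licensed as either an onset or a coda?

3

The consonants /p/, /n/, /x/ cannot be parsed into a legal (C)V(C) syllable (at most one coda consonant is licensed; onsets are limited to one consonant).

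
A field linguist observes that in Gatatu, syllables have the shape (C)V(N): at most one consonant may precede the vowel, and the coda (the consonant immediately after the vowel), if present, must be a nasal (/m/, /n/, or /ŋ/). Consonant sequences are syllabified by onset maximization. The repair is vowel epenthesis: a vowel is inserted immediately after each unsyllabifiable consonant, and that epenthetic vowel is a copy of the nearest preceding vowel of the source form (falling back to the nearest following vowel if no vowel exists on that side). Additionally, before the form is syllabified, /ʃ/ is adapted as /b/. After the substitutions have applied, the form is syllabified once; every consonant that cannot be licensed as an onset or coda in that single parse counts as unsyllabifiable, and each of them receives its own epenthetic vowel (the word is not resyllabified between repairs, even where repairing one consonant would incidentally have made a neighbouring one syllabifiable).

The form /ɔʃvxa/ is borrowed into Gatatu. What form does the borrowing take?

ɔbɔvɔxa

Substitution: /ʃ/ → /b/, giving /ɔbvxa/.
Under (C)V(N), the unsyllabifiable consonants are /b/, /v/ (only a nasal (/m/, /n/, or /ŋ/) is licensed in coda position; onsets are limited to one consonant).
Inserting the epenthetic vowel yields /b/ → /bɔ/, /v/ → /vɔ/.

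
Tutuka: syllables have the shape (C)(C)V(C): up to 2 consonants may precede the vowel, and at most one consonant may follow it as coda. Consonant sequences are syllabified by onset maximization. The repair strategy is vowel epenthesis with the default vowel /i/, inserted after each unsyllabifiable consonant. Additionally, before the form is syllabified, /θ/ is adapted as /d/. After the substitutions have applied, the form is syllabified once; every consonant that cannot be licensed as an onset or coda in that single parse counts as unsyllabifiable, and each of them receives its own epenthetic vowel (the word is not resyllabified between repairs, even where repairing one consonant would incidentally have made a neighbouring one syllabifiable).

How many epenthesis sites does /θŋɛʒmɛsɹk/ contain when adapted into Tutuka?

2

After substitution the input is /dŋɛʒmɛsɹk/.
The unsyllabifiable consonants are /ɹ/, /k/; each receives one epenthetic vowel.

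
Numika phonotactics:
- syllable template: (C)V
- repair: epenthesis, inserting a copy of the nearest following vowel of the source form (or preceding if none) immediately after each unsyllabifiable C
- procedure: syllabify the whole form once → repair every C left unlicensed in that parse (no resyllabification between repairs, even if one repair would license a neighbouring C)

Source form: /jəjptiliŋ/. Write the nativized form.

jəjipitiliŋi

The consonants /j/, /p/, /ŋ/ cannot be parsed into a legal (C)V syllable (no codas are permitted; onsets are limited to one consonant).
Epenthesis after each stranded consonant: /j/ → /ji/, /p/ → /pi/, /ŋ/ → /ŋi/.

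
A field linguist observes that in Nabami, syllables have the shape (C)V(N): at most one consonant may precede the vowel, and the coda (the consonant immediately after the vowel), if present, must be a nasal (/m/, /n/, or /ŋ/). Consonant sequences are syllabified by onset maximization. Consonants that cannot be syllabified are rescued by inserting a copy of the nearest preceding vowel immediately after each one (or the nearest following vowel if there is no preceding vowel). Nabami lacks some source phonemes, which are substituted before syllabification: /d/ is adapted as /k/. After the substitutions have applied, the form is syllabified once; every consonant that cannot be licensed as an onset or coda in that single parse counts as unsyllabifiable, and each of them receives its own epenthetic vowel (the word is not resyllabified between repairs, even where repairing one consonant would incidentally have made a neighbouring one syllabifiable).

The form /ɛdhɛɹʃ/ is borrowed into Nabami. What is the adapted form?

ɛkɛhɛɹɛʃɛ

Substitution: /d/ → /k/, giving /ɛkhɛɹʃ/.
Syllabifying with onset maximization leaves /k/, /ɹ/, /ʃ/ stranded (only a nasal (/m/, /n/, or /ŋ/) is licensed in coda position; onsets are limited to one consonant).
Epenthesis after each stranded consonant: /k/ → /kɛ/, /ɹ/ → /ɹɛ/, /ʃ/ → /ʃɛ/.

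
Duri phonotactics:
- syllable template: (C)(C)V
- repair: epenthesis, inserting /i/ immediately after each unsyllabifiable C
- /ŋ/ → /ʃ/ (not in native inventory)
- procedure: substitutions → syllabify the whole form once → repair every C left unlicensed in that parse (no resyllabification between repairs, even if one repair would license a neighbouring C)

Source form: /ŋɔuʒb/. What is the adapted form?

Substitution: /ŋ/ → /ʃ/, giving /ʃɔuʒb/.
Under (C)(C)V, the unsyllabifiable consonants are /ʒ/, /b/ (no codas are permitted; onsets may contain at most 2 consonants).
Inserting the epenthetic vowel yields /ʒ/ → /ʒi/, /b/ → /bi/.

ʃɔuʒibi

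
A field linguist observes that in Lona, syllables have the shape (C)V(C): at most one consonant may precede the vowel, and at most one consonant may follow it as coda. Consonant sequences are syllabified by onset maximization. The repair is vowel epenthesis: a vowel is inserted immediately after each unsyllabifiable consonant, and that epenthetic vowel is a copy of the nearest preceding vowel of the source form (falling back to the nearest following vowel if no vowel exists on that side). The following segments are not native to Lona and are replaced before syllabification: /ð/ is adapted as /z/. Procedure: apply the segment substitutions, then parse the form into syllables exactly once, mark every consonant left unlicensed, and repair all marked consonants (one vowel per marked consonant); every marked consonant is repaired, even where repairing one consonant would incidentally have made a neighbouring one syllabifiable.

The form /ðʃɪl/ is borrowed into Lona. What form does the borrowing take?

zɪʃɪl

Substitution: /ð/ → /z/, giving /zʃɪl/.
Syllabifying with onset maximization leaves /z/ stranded (at most one coda consonant is licensed; onsets are limited to one consonant).
Inserting the epenthetic vowel yields /z/ → /zɪ/.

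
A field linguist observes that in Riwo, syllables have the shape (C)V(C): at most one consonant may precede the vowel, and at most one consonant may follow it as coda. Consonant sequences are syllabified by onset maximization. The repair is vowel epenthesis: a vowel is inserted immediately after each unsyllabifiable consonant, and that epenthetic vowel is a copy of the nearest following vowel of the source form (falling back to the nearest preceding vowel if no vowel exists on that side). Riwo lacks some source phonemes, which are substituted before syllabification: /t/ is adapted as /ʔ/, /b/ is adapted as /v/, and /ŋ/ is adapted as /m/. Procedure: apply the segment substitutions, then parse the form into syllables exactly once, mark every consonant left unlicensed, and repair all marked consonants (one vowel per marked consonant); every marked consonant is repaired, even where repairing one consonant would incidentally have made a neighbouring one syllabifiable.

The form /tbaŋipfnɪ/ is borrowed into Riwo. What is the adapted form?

ʔavamipfɪnɪ

Substitution: /t/ → /ʔ/, /b/ → /v/, /ŋ/ → /m/, giving /ʔvamipfnɪ/.
Syllabifying with onset maximization leaves /ʔ/, /f/ stranded (at most one coda consonant is licensed; onsets are limited to one consonant).
Inserting the epenthetic vowel yields /ʔ/ → /ʔa/, /f/ → /fɪ/.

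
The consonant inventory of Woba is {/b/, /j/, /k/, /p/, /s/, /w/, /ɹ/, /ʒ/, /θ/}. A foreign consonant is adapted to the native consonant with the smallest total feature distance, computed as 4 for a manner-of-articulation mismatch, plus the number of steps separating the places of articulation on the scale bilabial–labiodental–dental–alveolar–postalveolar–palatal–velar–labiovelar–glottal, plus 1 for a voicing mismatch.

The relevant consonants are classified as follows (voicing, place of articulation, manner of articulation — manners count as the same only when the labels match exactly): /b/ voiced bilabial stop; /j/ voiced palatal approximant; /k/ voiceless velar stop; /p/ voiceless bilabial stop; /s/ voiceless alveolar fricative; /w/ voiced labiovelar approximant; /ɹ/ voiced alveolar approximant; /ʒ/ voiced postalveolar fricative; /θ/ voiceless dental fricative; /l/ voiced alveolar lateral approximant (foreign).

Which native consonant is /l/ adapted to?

ɹ

/ɹ/ is closest: manner differs (lateral approximant→approximant, +4), place distance 0 (alveolar→alveolar), same voicing; total 4. Next closest is /s/ at distance 5.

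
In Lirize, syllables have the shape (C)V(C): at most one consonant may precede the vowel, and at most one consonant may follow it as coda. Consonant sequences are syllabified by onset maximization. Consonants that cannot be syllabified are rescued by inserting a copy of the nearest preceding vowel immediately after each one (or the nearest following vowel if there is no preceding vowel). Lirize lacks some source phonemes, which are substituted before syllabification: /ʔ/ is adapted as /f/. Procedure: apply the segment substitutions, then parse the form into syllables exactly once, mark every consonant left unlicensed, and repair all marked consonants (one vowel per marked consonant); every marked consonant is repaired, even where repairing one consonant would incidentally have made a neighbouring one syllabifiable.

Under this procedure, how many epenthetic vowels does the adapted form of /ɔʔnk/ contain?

2

After substitution the input is /ɔfnk/.
The unsyllabifiable consonants are /n/, /k/; each receives one epenthetic vowel.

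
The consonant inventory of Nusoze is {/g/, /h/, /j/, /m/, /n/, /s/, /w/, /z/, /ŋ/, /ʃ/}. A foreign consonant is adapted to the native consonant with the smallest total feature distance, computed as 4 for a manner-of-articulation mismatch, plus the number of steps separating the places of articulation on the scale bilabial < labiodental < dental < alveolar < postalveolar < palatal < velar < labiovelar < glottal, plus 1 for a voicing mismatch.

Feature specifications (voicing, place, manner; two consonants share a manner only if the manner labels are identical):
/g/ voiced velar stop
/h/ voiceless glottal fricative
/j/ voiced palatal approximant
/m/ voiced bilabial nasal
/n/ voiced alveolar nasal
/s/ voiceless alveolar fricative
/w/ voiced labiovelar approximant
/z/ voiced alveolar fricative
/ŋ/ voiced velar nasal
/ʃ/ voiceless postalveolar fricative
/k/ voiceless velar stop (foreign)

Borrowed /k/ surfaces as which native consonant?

/g/ is closest: same manner (stop), place distance 0 (velar→velar), voicing differs (+1); total 1. Next closest is /ŋ/ at distance 5.

g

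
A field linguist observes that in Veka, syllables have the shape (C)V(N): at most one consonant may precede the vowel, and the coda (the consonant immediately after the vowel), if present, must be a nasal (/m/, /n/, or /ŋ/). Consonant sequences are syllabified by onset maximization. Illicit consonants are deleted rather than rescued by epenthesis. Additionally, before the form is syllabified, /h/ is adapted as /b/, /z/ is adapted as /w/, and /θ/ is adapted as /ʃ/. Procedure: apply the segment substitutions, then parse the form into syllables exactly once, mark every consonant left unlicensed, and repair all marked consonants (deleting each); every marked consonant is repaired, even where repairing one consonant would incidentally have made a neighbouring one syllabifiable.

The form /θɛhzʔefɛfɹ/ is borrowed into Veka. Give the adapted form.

Substitution: /θ/ → /ʃ/, /h/ → /b/, /z/ → /w/, giving /ʃɛbwʔefɛfɹ/.
Under (C)V(N), the unsyllabifiable consonants are /b/, /w/, /f/, /ɹ/ (only a nasal (/m/, /n/, or /ŋ/) is licensed in coda position; onsets are limited to one consonant).
Deletion applies to /b/, /w/, /f/, /ɹ/.

ʃɛʔefɛ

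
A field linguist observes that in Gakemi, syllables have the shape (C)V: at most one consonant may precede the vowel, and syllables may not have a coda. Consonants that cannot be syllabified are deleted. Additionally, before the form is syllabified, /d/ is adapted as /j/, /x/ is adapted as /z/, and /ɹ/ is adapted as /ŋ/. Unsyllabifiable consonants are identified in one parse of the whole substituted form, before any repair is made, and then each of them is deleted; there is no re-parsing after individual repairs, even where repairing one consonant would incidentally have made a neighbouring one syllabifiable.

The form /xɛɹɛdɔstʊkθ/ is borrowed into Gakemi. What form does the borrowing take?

Substitution: /x/ → /z/, /ɹ/ → /ŋ/, /d/ → /j/, giving /zɛŋɛjɔstʊkθ/.
Under (C)V, the unsyllabifiable consonants are /s/, /k/, /θ/ (no codas are permitted; onsets are limited to one consonant).
Deletion applies to /s/, /k/, /θ/.

zɛŋɛjɔtʊ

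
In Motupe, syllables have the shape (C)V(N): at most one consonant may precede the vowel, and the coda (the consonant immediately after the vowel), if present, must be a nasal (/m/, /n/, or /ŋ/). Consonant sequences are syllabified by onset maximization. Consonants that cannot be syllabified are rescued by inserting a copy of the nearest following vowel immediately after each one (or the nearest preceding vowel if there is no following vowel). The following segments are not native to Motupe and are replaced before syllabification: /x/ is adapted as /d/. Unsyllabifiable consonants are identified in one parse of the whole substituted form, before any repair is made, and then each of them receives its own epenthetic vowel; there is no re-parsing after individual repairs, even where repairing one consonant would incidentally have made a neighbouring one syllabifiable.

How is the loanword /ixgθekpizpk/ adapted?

Substitution: /x/ → /d/, giving /idgθekpizpk/.
Syllabifying with onset maximization leaves /d/, /g/, /k/, /z/, /p/, /k/ stranded (only a nasal (/m/, /n/, or /ŋ/) is licensed in coda position; onsets are limited to one consonant).
Epenthesis after each stranded consonant: /d/ → /de/, /g/ → /ge/, /k/ → /ki/, /z/ → /zi/, /p/ → /pi/, /k/ → /ki/.

idegeθekipizipiki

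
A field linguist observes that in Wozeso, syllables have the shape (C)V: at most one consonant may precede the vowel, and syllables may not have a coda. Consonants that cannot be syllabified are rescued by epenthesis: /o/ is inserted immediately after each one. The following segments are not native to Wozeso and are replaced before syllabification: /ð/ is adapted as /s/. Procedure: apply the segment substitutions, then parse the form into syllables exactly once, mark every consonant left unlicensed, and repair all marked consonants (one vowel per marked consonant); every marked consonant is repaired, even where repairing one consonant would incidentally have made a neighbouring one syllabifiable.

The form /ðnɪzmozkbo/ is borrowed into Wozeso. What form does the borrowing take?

Substitution: /ð/ → /s/, giving /snɪzmozkbo/.
Syllabifying with onset maximization leaves /s/, /z/, /z/, /k/ stranded (no codas are permitted; onsets are limited to one consonant).
Inserting the epenthetic vowel yields /s/ → /so/, /z/ → /zo/, /z/ → /zo/, /k/ → /ko/.

sonɪzomozokobo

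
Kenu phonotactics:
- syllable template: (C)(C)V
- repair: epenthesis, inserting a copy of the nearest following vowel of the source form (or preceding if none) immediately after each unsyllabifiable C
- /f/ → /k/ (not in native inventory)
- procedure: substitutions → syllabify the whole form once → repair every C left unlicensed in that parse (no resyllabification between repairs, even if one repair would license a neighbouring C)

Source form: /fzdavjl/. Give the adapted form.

Substitution: /f/ → /k/, giving /kzdavjl/.
The consonants /k/, /v/, /j/, /l/ cannot be parsed into a legal (C)(C)V syllable (no codas are permitted; onsets may contain at most 2 consonants).
Each unlicensed consonant becomes the onset of a new syllable: /k/ → /ka/, /v/ → /va/, /j/ → /ja/, /l/ → /la/.

kazdavajala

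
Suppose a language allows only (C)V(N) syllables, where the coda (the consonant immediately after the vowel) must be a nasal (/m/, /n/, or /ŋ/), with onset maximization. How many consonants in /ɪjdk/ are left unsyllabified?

3

Under (C)V(N), the unsyllabifiable consonants are /j/, /d/, /k/ (only a nasal (/m/, /n/, or /ŋ/) is licensed in coda position; onsets are limited to one consonant).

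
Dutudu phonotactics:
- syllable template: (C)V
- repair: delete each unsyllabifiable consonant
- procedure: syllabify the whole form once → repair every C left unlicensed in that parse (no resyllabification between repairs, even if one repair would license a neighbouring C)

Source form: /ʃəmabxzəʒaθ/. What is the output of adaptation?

Under (C)V, the unsyllabifiable consonants are /b/, /x/, /θ/ (no codas are permitted; onsets are limited to one consonant).
Each unlicensed consonant is deleted: /b/, /x/, /θ/.

ʃəmazəʒa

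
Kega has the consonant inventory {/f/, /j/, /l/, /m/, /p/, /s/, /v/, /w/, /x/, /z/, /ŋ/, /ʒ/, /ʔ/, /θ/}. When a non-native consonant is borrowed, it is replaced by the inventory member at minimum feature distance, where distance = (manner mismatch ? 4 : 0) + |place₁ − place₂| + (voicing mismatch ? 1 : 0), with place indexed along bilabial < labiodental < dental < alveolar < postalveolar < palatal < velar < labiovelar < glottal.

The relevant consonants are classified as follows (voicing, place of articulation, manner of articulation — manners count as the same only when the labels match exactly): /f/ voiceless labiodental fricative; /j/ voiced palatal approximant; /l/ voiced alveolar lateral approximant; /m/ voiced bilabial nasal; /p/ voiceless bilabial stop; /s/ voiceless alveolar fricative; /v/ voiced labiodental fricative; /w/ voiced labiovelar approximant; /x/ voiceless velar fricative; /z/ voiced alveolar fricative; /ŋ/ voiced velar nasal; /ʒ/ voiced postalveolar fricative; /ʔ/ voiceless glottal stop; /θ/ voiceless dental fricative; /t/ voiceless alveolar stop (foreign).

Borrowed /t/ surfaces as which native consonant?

/p/ is closest: same manner (stop), place distance 3 (alveolar→bilabial), same voicing; total 3. Next closest is /s/ at distance 4.

p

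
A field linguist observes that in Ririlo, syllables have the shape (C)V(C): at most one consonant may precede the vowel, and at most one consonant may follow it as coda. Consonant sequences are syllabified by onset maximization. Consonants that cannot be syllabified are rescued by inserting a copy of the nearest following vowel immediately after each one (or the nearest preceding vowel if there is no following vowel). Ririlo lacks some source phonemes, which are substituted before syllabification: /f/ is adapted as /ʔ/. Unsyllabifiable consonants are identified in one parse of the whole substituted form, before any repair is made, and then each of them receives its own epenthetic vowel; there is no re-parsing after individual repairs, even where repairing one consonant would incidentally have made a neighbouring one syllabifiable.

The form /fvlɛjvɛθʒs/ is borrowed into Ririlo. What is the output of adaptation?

ʔɛvɛlɛjvɛθʒɛsɛ

Substitution: /f/ → /ʔ/, giving /ʔvlɛjvɛθʒs/.
The consonants /ʔ/, /v/, /ʒ/, /s/ cannot be parsed into a legal (C)V(C) syllable (at most one coda consonant is licensed; onsets are limited to one consonant).
Inserting the epenthetic vowel yields /ʔ/ → /ʔɛ/, /v/ → /vɛ/, /ʒ/ → /ʒɛ/, /s/ → /sɛ/.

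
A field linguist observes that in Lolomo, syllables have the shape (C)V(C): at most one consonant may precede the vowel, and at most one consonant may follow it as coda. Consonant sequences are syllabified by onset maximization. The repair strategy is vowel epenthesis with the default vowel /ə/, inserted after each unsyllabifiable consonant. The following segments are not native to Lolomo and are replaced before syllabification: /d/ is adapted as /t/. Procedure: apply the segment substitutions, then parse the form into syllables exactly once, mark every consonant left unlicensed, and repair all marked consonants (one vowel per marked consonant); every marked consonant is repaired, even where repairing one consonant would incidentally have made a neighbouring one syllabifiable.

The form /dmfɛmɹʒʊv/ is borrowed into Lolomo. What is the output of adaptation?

təməfɛmɹəʒʊv

Substitution: /d/ → /t/, giving /tmfɛmɹʒʊv/.
Under (C)V(C), the unsyllabifiable consonants are /t/, /m/, /ɹ/ (at most one coda consonant is licensed; onsets are limited to one consonant).
Epenthesis after each stranded consonant: /t/ → /tə/, /m/ → /mə/, /ɹ/ → /ɹə/.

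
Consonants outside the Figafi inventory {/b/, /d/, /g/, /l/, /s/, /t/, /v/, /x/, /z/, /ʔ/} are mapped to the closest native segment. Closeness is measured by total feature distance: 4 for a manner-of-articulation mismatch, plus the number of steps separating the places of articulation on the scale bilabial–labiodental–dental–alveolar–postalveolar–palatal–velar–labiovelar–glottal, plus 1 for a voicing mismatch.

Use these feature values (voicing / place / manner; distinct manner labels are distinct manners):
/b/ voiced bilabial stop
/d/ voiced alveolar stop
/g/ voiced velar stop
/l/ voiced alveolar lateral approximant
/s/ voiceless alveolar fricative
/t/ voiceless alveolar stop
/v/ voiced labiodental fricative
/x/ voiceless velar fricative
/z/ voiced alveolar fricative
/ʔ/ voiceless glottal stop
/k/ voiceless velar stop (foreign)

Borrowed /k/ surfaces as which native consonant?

/g/ is closest: same manner (stop), place distance 0 (velar→velar), voicing differs (+1); total 1. Next closest is /ʔ/ at distance 2.

g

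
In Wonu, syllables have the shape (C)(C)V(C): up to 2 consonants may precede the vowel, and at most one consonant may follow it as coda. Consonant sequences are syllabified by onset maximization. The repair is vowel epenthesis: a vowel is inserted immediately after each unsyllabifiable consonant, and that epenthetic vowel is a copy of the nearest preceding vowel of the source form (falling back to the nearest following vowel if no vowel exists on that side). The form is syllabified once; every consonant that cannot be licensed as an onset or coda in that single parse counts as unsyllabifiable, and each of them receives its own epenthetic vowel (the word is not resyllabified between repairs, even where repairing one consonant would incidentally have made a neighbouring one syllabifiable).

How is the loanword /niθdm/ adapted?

niθdimi

Syllabifying with onset maximization leaves /d/, /m/ stranded (at most one coda consonant is licensed; onsets may contain at most 2 consonants).
Each unlicensed consonant becomes the onset of a new syllable: /d/ → /di/, /m/ → /mi/.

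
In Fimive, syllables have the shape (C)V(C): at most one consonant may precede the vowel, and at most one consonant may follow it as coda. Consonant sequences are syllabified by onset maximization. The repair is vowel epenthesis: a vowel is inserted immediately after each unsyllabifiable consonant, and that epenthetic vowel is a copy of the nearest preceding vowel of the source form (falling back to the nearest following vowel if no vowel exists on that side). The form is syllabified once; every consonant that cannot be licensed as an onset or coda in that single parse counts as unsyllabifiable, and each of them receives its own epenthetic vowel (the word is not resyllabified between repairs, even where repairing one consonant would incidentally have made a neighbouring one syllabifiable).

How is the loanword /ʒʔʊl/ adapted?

The consonants /ʒ/ cannot be parsed into a legal (C)V(C) syllable (at most one coda consonant is licensed; onsets are limited to one consonant).
Epenthesis after each stranded consonant: /ʒ/ → /ʒʊ/.

ʒʊʔʊl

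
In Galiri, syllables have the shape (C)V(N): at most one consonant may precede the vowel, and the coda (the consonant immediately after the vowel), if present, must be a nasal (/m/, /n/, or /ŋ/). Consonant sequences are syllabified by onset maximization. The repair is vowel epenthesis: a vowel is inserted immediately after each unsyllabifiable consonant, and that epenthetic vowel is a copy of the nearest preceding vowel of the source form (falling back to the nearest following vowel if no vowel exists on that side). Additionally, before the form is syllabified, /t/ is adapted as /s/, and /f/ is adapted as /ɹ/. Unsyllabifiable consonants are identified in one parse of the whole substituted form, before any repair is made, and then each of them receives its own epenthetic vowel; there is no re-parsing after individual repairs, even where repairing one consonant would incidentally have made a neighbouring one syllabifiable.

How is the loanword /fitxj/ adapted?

Substitution: /f/ → /ɹ/, /t/ → /s/, giving /ɹisxj/.
Under (C)V(N), the unsyllabifiable consonants are /s/, /x/, /j/ (only a nasal (/m/, /n/, or /ŋ/) is licensed in coda position; onsets are limited to one consonant).
Each unlicensed consonant becomes the onset of a new syllable: /s/ → /si/, /x/ → /xi/, /j/ → /ji/.

ɹisixiji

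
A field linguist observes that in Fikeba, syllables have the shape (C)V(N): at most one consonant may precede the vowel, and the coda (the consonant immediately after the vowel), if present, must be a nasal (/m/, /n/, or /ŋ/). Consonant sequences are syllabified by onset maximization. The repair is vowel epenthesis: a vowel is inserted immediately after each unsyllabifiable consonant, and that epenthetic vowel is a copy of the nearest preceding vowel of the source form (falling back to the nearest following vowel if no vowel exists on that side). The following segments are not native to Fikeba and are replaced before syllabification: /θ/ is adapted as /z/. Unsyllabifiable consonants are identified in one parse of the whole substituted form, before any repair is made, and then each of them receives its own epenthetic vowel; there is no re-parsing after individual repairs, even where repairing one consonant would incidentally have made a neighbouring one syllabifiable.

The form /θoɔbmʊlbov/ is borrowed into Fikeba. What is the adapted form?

Substitution: /θ/ → /z/, giving /zoɔbmʊlbov/.
Syllabifying with onset maximization leaves /b/, /l/, /v/ stranded (only a nasal (/m/, /n/, or /ŋ/) is licensed in coda position; onsets are limited to one consonant).
Epenthesis after each stranded consonant: /b/ → /bɔ/, /l/ → /lʊ/, /v/ → /vo/.

zoɔbɔmʊlʊbovo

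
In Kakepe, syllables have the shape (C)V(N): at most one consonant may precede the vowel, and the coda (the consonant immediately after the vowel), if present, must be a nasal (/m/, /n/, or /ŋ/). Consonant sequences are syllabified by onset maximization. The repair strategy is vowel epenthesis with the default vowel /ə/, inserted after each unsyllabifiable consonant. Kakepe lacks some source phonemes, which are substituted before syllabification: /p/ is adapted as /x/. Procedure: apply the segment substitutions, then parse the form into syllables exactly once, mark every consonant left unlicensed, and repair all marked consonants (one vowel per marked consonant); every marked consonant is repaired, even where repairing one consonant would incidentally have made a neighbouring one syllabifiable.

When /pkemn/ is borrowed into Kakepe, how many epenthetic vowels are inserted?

After substitution the input is /xkemn/.
The unsyllabifiable consonants are /x/, /n/; each receives one epenthetic vowel.

2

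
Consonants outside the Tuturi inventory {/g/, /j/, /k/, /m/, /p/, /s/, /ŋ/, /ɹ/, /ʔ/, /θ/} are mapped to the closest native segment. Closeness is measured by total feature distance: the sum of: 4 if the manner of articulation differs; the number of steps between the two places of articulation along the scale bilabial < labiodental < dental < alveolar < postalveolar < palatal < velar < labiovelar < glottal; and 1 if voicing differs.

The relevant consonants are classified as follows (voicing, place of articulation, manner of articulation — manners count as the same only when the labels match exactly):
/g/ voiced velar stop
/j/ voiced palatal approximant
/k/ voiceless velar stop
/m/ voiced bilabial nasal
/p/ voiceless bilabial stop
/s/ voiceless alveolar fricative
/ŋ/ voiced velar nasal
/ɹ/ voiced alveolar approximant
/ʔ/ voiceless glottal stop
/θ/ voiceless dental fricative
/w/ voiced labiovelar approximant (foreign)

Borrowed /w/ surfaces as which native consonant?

j

/j/ is closest: same manner (approximant), place distance 2 (labiovelar→palatal), same voicing; total 2. Next closest is /ɹ/ at distance 4.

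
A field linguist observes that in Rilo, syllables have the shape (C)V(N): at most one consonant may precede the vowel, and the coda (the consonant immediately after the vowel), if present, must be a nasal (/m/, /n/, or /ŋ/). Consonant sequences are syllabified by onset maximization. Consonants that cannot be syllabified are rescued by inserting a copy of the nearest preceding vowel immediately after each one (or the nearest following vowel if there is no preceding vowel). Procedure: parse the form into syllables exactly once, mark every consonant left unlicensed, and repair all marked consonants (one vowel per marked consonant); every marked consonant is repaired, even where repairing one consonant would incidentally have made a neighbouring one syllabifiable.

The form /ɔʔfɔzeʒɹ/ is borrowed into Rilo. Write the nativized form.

Under (C)V(N), the unsyllabifiable consonants are /ʔ/, /ʒ/, /ɹ/ (only a nasal (/m/, /n/, or /ŋ/) is licensed in coda position; onsets are limited to one consonant).
Inserting the epenthetic vowel yields /ʔ/ → /ʔɔ/, /ʒ/ → /ʒe/, /ɹ/ → /ɹe/.

ɔʔɔfɔzeʒeɹe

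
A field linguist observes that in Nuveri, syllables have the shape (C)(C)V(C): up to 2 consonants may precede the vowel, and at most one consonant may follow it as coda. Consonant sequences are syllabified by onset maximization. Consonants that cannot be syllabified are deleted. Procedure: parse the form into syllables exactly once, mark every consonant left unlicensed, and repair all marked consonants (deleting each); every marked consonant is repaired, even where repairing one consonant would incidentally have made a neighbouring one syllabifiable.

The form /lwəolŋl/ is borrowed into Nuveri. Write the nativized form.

Syllabifying with onset maximization leaves /ŋ/, /l/ stranded (at most one coda consonant is licensed; onsets may contain at most 2 consonants).
Deleting the stranded consonants removes /ŋ/, /l/.

lwəol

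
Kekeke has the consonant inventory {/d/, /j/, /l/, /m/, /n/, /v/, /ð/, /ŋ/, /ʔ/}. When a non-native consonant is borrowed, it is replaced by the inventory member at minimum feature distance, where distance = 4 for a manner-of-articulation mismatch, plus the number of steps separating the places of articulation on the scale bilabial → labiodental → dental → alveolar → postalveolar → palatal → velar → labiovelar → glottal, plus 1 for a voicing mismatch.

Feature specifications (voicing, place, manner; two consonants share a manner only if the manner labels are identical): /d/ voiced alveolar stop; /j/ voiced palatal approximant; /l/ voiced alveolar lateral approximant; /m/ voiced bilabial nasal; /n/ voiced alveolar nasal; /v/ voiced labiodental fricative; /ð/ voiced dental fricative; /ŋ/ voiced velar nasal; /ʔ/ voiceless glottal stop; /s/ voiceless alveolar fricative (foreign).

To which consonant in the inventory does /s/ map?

ð

/ð/ is closest: same manner (fricative), place distance 1 (alveolar→dental), voicing differs (+1); total 2. Next closest is /v/ at distance 3.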